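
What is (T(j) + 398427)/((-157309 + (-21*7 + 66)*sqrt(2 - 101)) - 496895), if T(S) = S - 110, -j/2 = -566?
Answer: -87107044532/142661174385 + 10785123*I*sqrt(11)/47553724795 ≈ -0.61059 + 0.00075221*I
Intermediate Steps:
j = 1132 (j = -2*(-566) = 1132)
T(S) = -110 + S
(T(j) + 398427)/((-157309 + (-21*7 + 66)*sqrt(2 - 101)) - 496895) = ((-110 + 1132) + 398427)/((-157309 + (-21*7 + 66)*sqrt(2 - 101)) - 496895) = (1022 + 398427)/((-157309 + (-147 + 66)*sqrt(-99)) - 496895) = 399449/((-157309 - 243*I*sqrt(11)) - 496895) = 399449/(-654204 - 243*I*sqrt(11))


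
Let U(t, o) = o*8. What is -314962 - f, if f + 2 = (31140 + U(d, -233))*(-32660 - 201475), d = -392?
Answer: 6854221300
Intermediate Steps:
U(t, o) = 8*o
f = -6854536262 (f = -2 + (31140 + 8*(-233))*(-32660 - 201475) = -2 + (31140 - 1864)*(-234135) = -2 + 29276*(-234135) = -2 - 6854536260 = -6854536262)
-314962 - f = -314962 - 1*(-6854536262) = -314962 + 6854536262 = 6854221300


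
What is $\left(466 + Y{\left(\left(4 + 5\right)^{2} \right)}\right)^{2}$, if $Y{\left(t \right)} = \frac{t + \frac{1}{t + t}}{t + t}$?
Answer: $\frac{149886812951929}{688747536} \approx 2.1762 \cdot 10^{5}$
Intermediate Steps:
$Y{\left(t \right)} = \frac{t + \frac{1}{2 t}}{2 t}$
$\left(466 + Y{\left(\left(4 + 5\right)^{2} \right)}\right)^{2} = \left(466 + \left(\frac{1}{2} + \frac{1}{4 \left(4 + 5\right)^{4}}\right)\right)^{2} = \left(466 + \left(\frac{1}{2} + \frac{1}{4 \cdot 6561}\right)\right)^{2} = \left(466 + \left(\frac{1}{2} + \frac{1}{4} \cdot \frac{1}{6561}\right)\right)^{2} = \left(466 + \left(\frac{1}{2} + \frac{1}{26244}\right)\right)^{2} = \left(466 + \frac{13123}{26244}\right)^{2} = \left(\frac{12242827}{26244}\right)^{2} = \frac{149886812951929}{688747536}$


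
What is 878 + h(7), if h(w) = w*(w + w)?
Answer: 976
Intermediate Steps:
h(w) = 2*w² (h(w) = w*(2*w) = 2*w²)
878 + h(7) = 878 + 2*7² = 878 + 2*49 = 878 + 98 = 976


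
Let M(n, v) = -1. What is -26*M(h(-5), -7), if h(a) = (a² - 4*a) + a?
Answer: 26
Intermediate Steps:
h(a) = a² - 3*a
-26*M(h(-5), -7) = -26*(-1) = 26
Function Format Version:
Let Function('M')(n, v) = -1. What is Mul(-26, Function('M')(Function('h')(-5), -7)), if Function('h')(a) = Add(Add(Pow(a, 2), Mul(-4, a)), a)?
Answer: 26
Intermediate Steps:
Function('h')(a) = Add(Pow(a, 2), Mul(-3, a))
Mul(-26, Function('M')(Function('h')(-5), -7)) = Mul(-26, -1) = 26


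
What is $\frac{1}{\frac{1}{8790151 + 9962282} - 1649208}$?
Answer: $- \frac{18752433}{30926662523063} \approx -6.0635 \cdot 10^{-7}$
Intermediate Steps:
$\frac{1}{\frac{1}{8790151 + 9962282} - 1649208} = \frac{1}{\frac{1}{18752433} - 1649208} = \frac{1}{- \frac{30926662523063}{18752433}} = - \frac{18752433}{30926662523063}$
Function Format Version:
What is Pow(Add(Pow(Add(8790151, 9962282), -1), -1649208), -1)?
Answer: Rational(-18752433, 30926662523063) ≈ -6.0635e-7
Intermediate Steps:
Pow(Add(Pow(Add(8790151, 9962282), -1), -1649208), -1) = Pow(Add(Pow(18752433, -1), -1649208), -1) = Pow(Add(Rational(1, 18752433), -1649208), -1) = Pow(Rational(-30926662523063, 18752433), -1) = Rational(-18752433, 30926662523063)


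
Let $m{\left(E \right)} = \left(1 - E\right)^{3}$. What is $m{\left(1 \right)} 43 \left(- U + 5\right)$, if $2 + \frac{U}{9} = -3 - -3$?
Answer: $0$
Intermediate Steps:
$U = -18$ ($U = -18 + 9 \left(-3 - -3\right) = -18 + 9 \left(-3 + 3\right) = -18 + 9 \cdot 0 = -18 + 0 = -18$)
$m{\left(1 \right)} 43 \left(- U + 5\right) = - \left(-1 + 1\right)^{3} \cdot 43 \left(\left(-1\right) \left(-18\right) + 5\right) = - 0^{3} \cdot 43 \left(18 + 5\right) = \left(-1\right) 0 \cdot 43 \cdot 23 = 0 \cdot 43 \cdot 23 = 0 \cdot 23 = 0$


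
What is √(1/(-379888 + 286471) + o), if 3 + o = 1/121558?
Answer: I*√386848162106728547514/11355583686 ≈ 1.7321*I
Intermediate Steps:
o = -364673/121558 (o = -3 + 1/121558 = -364673/121558 ≈ -3.0000)
√(1/(-379888 + 286471) + o) = √(1/(-379888 + 286471) - 364673/121558) = √(1/(-93417) - 364673/121558) = √(-1/93417 - 364673/121558) = √(-34066779199/11355583686) = I*√386848162106728547514/11355583686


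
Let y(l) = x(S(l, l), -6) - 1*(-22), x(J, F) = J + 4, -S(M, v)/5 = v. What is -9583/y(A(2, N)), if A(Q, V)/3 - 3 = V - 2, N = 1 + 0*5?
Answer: 9583/4 ≈ 2395.8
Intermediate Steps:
S(M, v) = -5*v
N = 1 (N = 1 + 0 = 1)
x(J, F) = 4 + J
A(Q, V) = 3 + 3*V (A(Q, V) = 9 + 3*(V - 2) = 9 + 3*(-2 + V) = 9 + (-6 + 3*V) = 3 + 3*V)
y(l) = 26 - 5*l (y(l) = (4 - 5*l) - 1*(-22) = (4 - 5*l) + 22 = 26 - 5*l)
-9583/y(A(2, N)) = -9583/(26 - 5*(3 + 3*1)) = -9583/(26 - 5*(3 + 3)) = -9583/(26 - 5*6) = -9583/(26 - 30) = -9583/(-4) = -9583*(-¼) = 9583/4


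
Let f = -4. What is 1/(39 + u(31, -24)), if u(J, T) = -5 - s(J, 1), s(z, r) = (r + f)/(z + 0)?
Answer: 31/1057 ≈ 0.029328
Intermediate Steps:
s(z, r) = (-4 + r)/z (s(z, r) = (r - 4)/(z + 0) = (-4 + r)/z)
u(J, T) = -5 + 3/J (u(J, T) = -5 - (-4 + 1)/J = -5 - (-3)/J = -5 + 3/J)
1/(39 + u(31, -24)) = 1/(39 + (-5 + 3/31)) = 1/(39 - 152/31) = 1/(1057/31) = 31/1057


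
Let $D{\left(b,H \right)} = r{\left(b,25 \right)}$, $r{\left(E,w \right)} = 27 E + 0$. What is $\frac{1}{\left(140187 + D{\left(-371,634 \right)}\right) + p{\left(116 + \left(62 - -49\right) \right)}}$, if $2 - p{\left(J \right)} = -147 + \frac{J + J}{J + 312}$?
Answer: $\frac{539}{70241487} \approx 7.6735 \cdot 10^{-6}$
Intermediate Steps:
$p{\left(J \right)} = 149 - \frac{2 J}{312 + J}$ ($p{\left(J \right)} = 2 - \left(-147 + \frac{J + J}{J + 312}\right) = 2 - \left(-147 + \frac{2 J}{312 + J}\right) = 149 - \frac{2 J}{312 + J}$)
$r{\left(E,w \right)} = 27 E$
$D{\left(b,H \right)} = 27 b$
$\frac{1}{\left(140187 + D{\left(-371,634 \right)}\right) + p{\left(116 + \left(62 - -49\right) \right)}} = \frac{1}{\left(140187 + 27 \left(-371\right)\right) + \frac{3 \left(15496 + 49 \left(116 + \left(62 - -49\right)\right)\right)}{312 + \left(116 + \left(62 - -49\right)\right)}} = \frac{1}{\left(140187 - 10017\right) + \frac{3 \left(15496 + 49 \left(116 + \left(62 + 49\right)\right)\right)}{312 + \left(116 + \left(62 + 49\right)\right)}} = \frac{1}{130170 + \frac{3 \left(15496 + 49 \left(116 + 111\right)\right)}{312 + \left(116 + 111\right)}} = \frac{1}{130170 + \frac{3 \left(15496 + 49 \cdot 227\right)}{312 + 227}} = \frac{1}{130170 + \frac{3 \left(15496 + 11123\right)}{539}} = \frac{1}{130170 + 3 \cdot \frac{1}{539} \cdot 26619} = \frac{1}{130170 + \frac{79857}{539}} = \frac{1}{\frac{70241487}{539}} = \frac{539}{70241487}$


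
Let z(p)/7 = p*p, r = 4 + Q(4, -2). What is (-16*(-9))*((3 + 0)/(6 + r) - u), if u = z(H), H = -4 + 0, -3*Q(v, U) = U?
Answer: -32175/2 ≈ -16088.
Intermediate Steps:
Q(v, U) = -U/3
H = -4
r = 14/3 (r = 4 - ⅓*(-2) = 4 + ⅔ = 14/3 ≈ 4.6667)
z(p) = 7*p² (z(p) = 7*(p*p) = 7*p²)
u = 112 (u = 7*(-4)² = 7*16 = 112)
(-16*(-9))*((3 + 0)/(6 + r) - u) = (-16*(-9))*((3 + 0)/(6 + 14/3) - 1*112) = 144*(3/(32/3) - 112) = 144*(3*(3/32) - 112) = 144*(9/32 - 112) = 144*(-3575/32) = -32175/2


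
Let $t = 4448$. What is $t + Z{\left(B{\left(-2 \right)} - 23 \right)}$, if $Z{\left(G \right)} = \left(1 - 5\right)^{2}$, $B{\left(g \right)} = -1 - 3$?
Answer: $4464$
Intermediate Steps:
$B{\left(g \right)} = -4$
$Z{\left(G \right)} = 16$ ($Z{\left(G \right)} = \left(-4\right)^{2} = 16$)
$t + Z{\left(B{\left(-2 \right)} - 23 \right)} = 4448 + 16 = 4464$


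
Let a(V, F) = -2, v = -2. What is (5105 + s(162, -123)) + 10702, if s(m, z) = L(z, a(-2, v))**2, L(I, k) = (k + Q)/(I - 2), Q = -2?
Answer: 246984391/15625 ≈ 15807.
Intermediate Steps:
L(I, k) = (-2 + k)/(-2 + I) (L(I, k) = (k - 2)/(I - 2) = (-2 + k)/(-2 + I))
s(m, z) = 16/(-2 + z)**2 (s(m, z) = ((-2 - 2)/(-2 + z))**2 = (-4/(-2 + z))**2 = 16/(-2 + z)**2)
(5105 + s(162, -123)) + 10702 = (5105 + 16/(-2 - 123)**2) + 10702 = (5105 + 16/(-125)**2) + 10702 = (5105 + 16*(1/15625)) + 10702 = (5105 + 16/15625) + 10702 = 79765641/15625 + 10702 = 246984391/15625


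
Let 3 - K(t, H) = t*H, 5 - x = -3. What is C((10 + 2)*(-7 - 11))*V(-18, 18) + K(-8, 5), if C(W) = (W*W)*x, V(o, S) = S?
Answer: 6718507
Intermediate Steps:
x = 8 (x = 5 - 1*(-3) = 5 + 3 = 8)
C(W) = 8*W² (C(W) = (W*W)*8 = W²*8 = 8*W²)
K(t, H) = 3 - H*t (K(t, H) = 3 - t*H = 3 - H*t)
C((10 + 2)*(-7 - 11))*V(-18, 18) + K(-8, 5) = (8*((10 + 2)*(-7 - 11))²)*18 + (3 - 1*5*(-8)) = (8*(12*(-18))²)*18 + (3 + 40) = (8*(-216)²)*18 + 43 = (8*46656)*18 + 43 = 373248*18 + 43 = 6718464 + 43 = 6718507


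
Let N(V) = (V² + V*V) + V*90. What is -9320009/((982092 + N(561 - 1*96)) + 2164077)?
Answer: -9320009/3620469 ≈ -2.5743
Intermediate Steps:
N(V) = 2*V² + 90*V (N(V) = (V² + V²) + 90*V = 2*V² + 90*V)
-9320009/((982092 + N(561 - 1*96)) + 2164077) = -9320009/((982092 + 2*(561 - 1*96)*(45 + (561 - 1*96))) + 2164077) = -9320009/((982092 + 2*(561 - 96)*(45 + (561 - 96))) + 2164077) = -9320009/((982092 + 2*465*(45 + 465)) + 2164077) = -9320009/((982092 + 2*465*510) + 2164077) = -9320009/((982092 + 474300) + 2164077) = -9320009/(1456392 + 2164077) = -9320009/3620469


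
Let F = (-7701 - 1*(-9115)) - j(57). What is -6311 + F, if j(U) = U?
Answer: -4954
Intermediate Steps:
F = 1357 (F = (-7701 - 1*(-9115)) - 1*57 = (-7701 + 9115) - 57 = 1414 - 57 = 1357)
-6311 + F = -6311 + 1357 = -4954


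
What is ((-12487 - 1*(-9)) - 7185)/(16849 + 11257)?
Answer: -19663/28106 ≈ -0.69960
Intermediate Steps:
((-12487 - 1*(-9)) - 7185)/(16849 + 11257) = ((-12487 + 9) - 7185)/28106 = (-12478 - 7185)*(1/28106) = -19663*1/28106 = -19663/28106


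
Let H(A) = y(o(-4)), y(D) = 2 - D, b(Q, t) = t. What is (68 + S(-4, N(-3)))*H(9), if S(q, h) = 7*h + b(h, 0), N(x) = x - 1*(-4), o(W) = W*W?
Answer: -1050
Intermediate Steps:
o(W) = W²
N(x) = 4 + x (N(x) = x + 4 = 4 + x)
H(A) = -14 (H(A) = 2 - 1*(-4)² = 2 - 1*16 = 2 - 16 = -14)
S(q, h) = 7*h (S(q, h) = 7*h + 0 = 7*h)
(68 + S(-4, N(-3)))*H(9) = (68 + 7*(4 - 3))*(-14) = (68 + 7*1)*(-14) = (68 + 7)*(-14) = 75*(-14) = -1050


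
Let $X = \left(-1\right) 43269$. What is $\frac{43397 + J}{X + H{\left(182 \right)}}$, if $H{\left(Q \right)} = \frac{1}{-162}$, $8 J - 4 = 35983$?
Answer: $- \frac{31036203}{28038316} \approx -1.1069$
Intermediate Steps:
$J = \frac{35987}{8}$ ($J = \frac{1}{2} + \frac{1}{8} \cdot 35983 = \frac{1}{2} + \frac{35983}{8} = \frac{35987}{8} \approx 4498.4$)
$X = -43269$
$H{\left(Q \right)} = - \frac{1}{162}$
$\frac{43397 + J}{X + H{\left(182 \right)}} = \frac{43397 + \frac{35987}{8}}{-43269 - \frac{1}{162}} = \frac{383163}{8 \left(- \frac{7009579}{162}\right)} = \frac{383163}{8} \left(- \frac{162}{7009579}\right) = - \frac{31036203}{28038316}$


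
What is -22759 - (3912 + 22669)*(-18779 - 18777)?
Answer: 998253277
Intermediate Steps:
-22759 - (3912 + 22669)*(-18779 - 18777) = -22759 - 26581*(-37556) = -22759 - 1*(-998276036) = -22759 + 998276036 = 998253277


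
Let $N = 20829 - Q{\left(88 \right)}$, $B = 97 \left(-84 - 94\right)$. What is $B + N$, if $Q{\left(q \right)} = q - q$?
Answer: $3563$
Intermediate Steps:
$Q{\left(q \right)} = 0$
$B = -17266$ ($B = 97 \left(-178\right) = -17266$)
$N = 20829$ ($N = 20829 - 0 = 20829 + 0 = 20829$)
$B + N = -17266 + 20829 = 3563$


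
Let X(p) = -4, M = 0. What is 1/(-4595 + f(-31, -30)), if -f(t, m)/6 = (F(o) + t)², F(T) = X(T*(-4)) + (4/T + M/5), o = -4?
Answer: -1/12371 ≈ -8.0834e-5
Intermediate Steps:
F(T) = -4 + 4/T (F(T) = -4 + (4/T + 0/5) = -4 + (4/T + 0*(⅕)) = -4 + (4/T + 0) = -4 + 4/T)
f(t, m) = -6*(-5 + t)² (f(t, m) = -6*((-4 + 4/(-4)) + t)² = -6*((-4 + 4*(-¼)) + t)² = -6*((-4 - 1) + t)² = -6*(-5 + t)²)
1/(-4595 + f(-31, -30)) = 1/(-4595 - 6*(-5 - 31)²) = 1/(-4595 - 6*(-36)²) = 1/(-4595 - 6*1296) = 1/(-4595 - 7776) = 1/(-12371) = -1/12371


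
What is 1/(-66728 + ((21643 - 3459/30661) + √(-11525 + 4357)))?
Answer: -10596093934921/477727775100774116 - 1880193842*I*√7/119431943775193529 ≈ -2.218e-5 - 4.1652e-8*I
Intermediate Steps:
1/(-66728 + ((21643 - 3459/30661) + √(-11525 + 4357))) = 1/(-66728 + ((21643 - 3459*1/30661) + √(-7168))) = 1/(-66728 + ((21643 - 3459/30661) + 32*I*√7)) = 1/(-66728 + (663592564/30661 + 32*I*√7)) = 1/(-1382354644/30661 + 32*I*√7)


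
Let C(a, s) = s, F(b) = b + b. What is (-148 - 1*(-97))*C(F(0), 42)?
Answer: -2142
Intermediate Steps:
F(b) = 2*b
(-148 - 1*(-97))*C(F(0), 42) = (-148 - 1*(-97))*42 = (-148 + 97)*42 = -51*42 = -2142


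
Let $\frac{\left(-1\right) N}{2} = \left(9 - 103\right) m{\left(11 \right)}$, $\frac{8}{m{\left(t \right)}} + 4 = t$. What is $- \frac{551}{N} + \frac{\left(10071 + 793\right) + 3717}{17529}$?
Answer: $- \frac{45679529}{26363616} \approx -1.7327$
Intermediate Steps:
$m{\left(t \right)} = \frac{8}{-4 + t}$
$N = \frac{1504}{7}$ ($N = - 2 \left(9 - 103\right) \frac{8}{-4 + 11} = - 2 \left(- 94 \cdot \frac{8}{7}\right) = - 2 \left(- 94 \cdot 8 \cdot \frac{1}{7}\right) = - 2 \left(\left(-94\right) \frac{8}{7}\right) = \left(-2\right) \left(- \frac{752}{7}\right) = \frac{1504}{7} \approx 214.86$)
$- \frac{551}{N} + \frac{\left(10071 + 793\right) + 3717}{17529} = - \frac{551}{\frac{1504}{7}} + \frac{\left(10071 + 793\right) + 3717}{17529} = \left(-551\right) \frac{7}{1504} + \left(10864 + 3717\right) \frac{1}{17529} = - \frac{3857}{1504} + 14581 \cdot \frac{1}{17529} = - \frac{3857}{1504} + \frac{14581}{17529} = - \frac{45679529}{26363616}$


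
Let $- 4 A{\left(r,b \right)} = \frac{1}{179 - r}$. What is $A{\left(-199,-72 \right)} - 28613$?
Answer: $- \frac{43262857}{1512} \approx -28613.0$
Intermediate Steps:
$A{\left(r,b \right)} = - \frac{1}{4 \left(179 - r\right)}$
$A{\left(-199,-72 \right)} - 28613 = \frac{1}{4 \left(-179 - 199\right)} - 28613 = \frac{1}{4 \left(-378\right)} - 28613 = \frac{1}{4} \left(- \frac{1}{378}\right) - 28613 = - \frac{1}{1512} - 28613 = - \frac{43262857}{1512}$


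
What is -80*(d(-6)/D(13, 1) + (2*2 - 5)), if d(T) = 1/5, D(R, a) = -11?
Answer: 896/11 ≈ 81.455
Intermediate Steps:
d(T) = ⅕
-80*(d(-6)/D(13, 1) + (2*2 - 5)) = -80*((⅕)/(-11) + (2*2 - 5)) = -80*((⅕)*(-1/11) + (4 - 5)) = -80*(-1/55 - 1) = -80*(-56/55) = 896/11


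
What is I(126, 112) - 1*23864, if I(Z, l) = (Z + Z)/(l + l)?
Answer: -190903/8 ≈ -23863.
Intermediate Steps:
I(Z, l) = Z/l (I(Z, l) = (2*Z)/((2*l)) = (2*Z)*(1/(2*l)) = Z/l)
I(126, 112) - 1*23864 = 126/112 - 1*23864 = 126*(1/112) - 23864 = 9/8 - 23864 = -190903/8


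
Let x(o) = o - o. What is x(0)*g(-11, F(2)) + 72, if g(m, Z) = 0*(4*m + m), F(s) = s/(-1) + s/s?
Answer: 72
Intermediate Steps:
x(o) = 0
F(s) = 1 - s (F(s) = s*(-1) + 1 = -s + 1 = 1 - s)
g(m, Z) = 0 (g(m, Z) = 0*(5*m) = 0)
x(0)*g(-11, F(2)) + 72 = 0*0 + 72 = 0 + 72 = 72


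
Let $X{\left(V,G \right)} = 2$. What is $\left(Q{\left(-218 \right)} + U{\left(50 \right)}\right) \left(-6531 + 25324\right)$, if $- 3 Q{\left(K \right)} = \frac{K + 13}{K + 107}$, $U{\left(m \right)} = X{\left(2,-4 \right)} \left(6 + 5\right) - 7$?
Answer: $\frac{90018470}{333} \approx 2.7033 \cdot 10^{5}$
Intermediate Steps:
$U{\left(m \right)} = 15$ ($U{\left(m \right)} = 2 \left(6 + 5\right) - 7 = 2 \cdot 11 - 7 = 22 - 7 = 15$)
$Q{\left(K \right)} = - \frac{13 + K}{3 \left(107 + K\right)}$ ($Q{\left(K \right)} = - \frac{\left(K + 13\right) \frac{1}{K + 107}}{3} = - \frac{\left(13 + K\right) \frac{1}{107 + K}}{3} = - \frac{\frac{1}{107 + K} \left(13 + K\right)}{3} = - \frac{13 + K}{3 \left(107 + K\right)}$)
$\left(Q{\left(-218 \right)} + U{\left(50 \right)}\right) \left(-6531 + 25324\right) = \left(\frac{-13 - -218}{3 \left(107 - 218\right)} + 15\right) \left(-6531 + 25324\right) = \left(\frac{-13 + 218}{3 \left(-111\right)} + 15\right) 18793 = \left(\frac{1}{3} \left(- \frac{1}{111}\right) 205 + 15\right) 18793 = \left(- \frac{205}{333} + 15\right) 18793 = \frac{4790}{333} \cdot 18793 = \frac{90018470}{333}$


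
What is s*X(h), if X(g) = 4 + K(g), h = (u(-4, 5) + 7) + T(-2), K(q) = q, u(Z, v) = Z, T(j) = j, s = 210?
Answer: 1050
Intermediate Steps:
h = 1 (h = (-4 + 7) - 2 = 3 - 2 = 1)
X(g) = 4 + g
s*X(h) = 210*(4 + 1) = 210*5 = 1050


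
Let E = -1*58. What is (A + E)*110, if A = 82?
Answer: 2640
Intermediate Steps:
E = -58
(A + E)*110 = (82 - 58)*110 = 24*110 = 2640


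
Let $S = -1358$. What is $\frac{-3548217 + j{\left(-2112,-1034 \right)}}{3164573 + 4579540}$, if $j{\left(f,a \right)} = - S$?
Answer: $- \frac{3546859}{7744113} \approx -0.45801$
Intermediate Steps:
$j{\left(f,a \right)} = 1358$ ($j{\left(f,a \right)} = \left(-1\right) \left(-1358\right) = 1358$)
$\frac{-3548217 + j{\left(-2112,-1034 \right)}}{3164573 + 4579540} = \frac{-3548217 + 1358}{3164573 + 4579540} = - \frac{3546859}{7744113}$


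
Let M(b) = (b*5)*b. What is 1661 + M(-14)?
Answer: 2641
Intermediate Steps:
M(b) = 5*b² (M(b) = (5*b)*b = 5*b²)
1661 + M(-14) = 1661 + 5*(-14)² = 1661 + 5*196 = 1661 + 980 = 2641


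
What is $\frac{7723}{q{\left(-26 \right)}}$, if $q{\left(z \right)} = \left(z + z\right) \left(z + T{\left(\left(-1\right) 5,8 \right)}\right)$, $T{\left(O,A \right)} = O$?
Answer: $\frac{7723}{1612} \approx 4.7909$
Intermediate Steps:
$q{\left(z \right)} = 2 z \left(-5 + z\right)$ ($q{\left(z \right)} = \left(z + z\right) \left(z - 5\right) = 2 z \left(z - 5\right) = 2 z \left(-5 + z\right)$)
$\frac{7723}{q{\left(-26 \right)}} = \frac{7723}{2 \left(-26\right) \left(-5 - 26\right)} = \frac{7723}{2 \left(-26\right) \left(-31\right)} = \frac{7723}{1612}$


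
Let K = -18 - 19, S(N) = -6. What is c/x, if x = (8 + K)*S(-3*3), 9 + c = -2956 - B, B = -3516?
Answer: 19/6 ≈ 3.1667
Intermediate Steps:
K = -37
c = 551 (c = -9 + (-2956 - 1*(-3516)) = -9 + (-2956 + 3516) = -9 + 560 = 551)
x = 174 (x = (8 - 37)*(-6) = -29*(-6) = 174)
c/x = 551/174 = 551*(1/174) = 19/6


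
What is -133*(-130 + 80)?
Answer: 6650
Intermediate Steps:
-133*(-130 + 80) = -133*(-50) = 6650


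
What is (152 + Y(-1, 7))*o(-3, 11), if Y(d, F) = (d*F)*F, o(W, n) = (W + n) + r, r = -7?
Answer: 103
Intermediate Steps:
o(W, n) = -7 + W + n (o(W, n) = (W + n) - 7 = -7 + W + n)
Y(d, F) = d*F**2 (Y(d, F) = (F*d)*F = d*F**2)
(152 + Y(-1, 7))*o(-3, 11) = (152 - 1*7**2)*(-7 - 3 + 11) = (152 - 1*49)*1 = (152 - 49)*1 = 103*1 = 103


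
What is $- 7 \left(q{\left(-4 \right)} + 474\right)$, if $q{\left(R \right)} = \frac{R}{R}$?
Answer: $-3325$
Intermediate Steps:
$q{\left(R \right)} = 1$
$- 7 \left(q{\left(-4 \right)} + 474\right) = - 7 \left(1 + 474\right) = \left(-7\right) 475 = -3325$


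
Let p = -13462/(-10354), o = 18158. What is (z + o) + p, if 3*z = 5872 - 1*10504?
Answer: 86017409/5177 ≈ 16615.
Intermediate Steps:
z = -1544 (z = (5872 - 1*10504)/3 = (5872 - 10504)/3 = (⅓)*(-4632) = -1544)
p = 6731/5177 (p = -13462*(-1/10354) = 6731/5177 ≈ 1.3002)
(z + o) + p = (-1544 + 18158) + 6731/5177 = 16614 + 6731/5177 = 86017409/5177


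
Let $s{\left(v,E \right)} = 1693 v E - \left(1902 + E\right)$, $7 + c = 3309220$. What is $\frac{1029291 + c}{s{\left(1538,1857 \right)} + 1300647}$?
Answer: $\frac{723084}{806102771} \approx 0.00089701$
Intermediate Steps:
$c = 3309213$ ($c = -7 + 3309220 = 3309213$)
$s{\left(v,E \right)} = -1902 - E + 1693 E v$ ($s{\left(v,E \right)} = 1693 E v - \left(1902 + E\right) = -1902 - E + 1693 E v$)
$\frac{1029291 + c}{s{\left(1538,1857 \right)} + 1300647} = \frac{1029291 + 3309213}{\left(-1902 - 1857 + 1693 \cdot 1857 \cdot 1538\right) + 1300647} = \frac{4338504}{\left(-1902 - 1857 + 4835319738\right) + 1300647} = \frac{4338504}{4835315979 + 1300647} = \frac{4338504}{4836616626} = 4338504 \cdot \frac{1}{4836616626} = \frac{723084}{806102771}$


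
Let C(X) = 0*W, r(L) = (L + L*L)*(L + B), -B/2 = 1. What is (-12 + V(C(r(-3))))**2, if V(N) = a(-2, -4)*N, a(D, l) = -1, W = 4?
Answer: 144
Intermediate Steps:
B = -2 (B = -2*1 = -2)
r(L) = (-2 + L)*(L + L**2) (r(L) = (L + L*L)*(L - 2) = (L + L**2)*(-2 + L) = (-2 + L)*(L + L**2))
C(X) = 0 (C(X) = 0*4 = 0)
V(N) = -N
(-12 + V(C(r(-3))))**2 = (-12 - 1*0)**2 = (-12 + 0)**2 = (-12)**2 = 144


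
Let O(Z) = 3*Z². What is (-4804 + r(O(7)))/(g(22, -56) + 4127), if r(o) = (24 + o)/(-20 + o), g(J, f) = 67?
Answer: -609937/532638 ≈ -1.1451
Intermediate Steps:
r(o) = (24 + o)/(-20 + o)
(-4804 + r(O(7)))/(g(22, -56) + 4127) = (-4804 + (24 + 3*7²)/(-20 + 3*7²))/(67 + 4127) = (-4804 + (24 + 3*49)/(-20 + 3*49))/4194 = (-4804 + (24 + 147)/(-20 + 147))*(1/4194) = (-4804 + 171/127)*(1/4194) = -609937/127*1/4194 = -609937/532638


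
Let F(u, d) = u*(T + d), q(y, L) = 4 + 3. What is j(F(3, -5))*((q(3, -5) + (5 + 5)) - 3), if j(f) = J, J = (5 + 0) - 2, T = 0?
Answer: 42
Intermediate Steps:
J = 3 (J = 5 - 2 = 3)
q(y, L) = 7
F(u, d) = d*u (F(u, d) = u*(0 + d) = u*d = d*u)
j(f) = 3
j(F(3, -5))*((q(3, -5) + (5 + 5)) - 3) = 3*((7 + (5 + 5)) - 3) = 3*((7 + 10) - 3) = 3*(17 - 3) = 3*14 = 42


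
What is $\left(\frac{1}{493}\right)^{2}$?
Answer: $\frac{1}{243049} \approx 4.1144 \cdot 10^{-6}$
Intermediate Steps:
$\left(\frac{1}{493}\right)^{2} = \frac{1}{243049}$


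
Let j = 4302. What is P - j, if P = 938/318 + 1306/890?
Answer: -304075478/70755 ≈ -4297.6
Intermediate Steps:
P = 312532/70755 (P = 938*(1/318) + 1306*(1/890) = 469/159 + 653/445 = 312532/70755 ≈ 4.4171)
P - j = 312532/70755 - 1*4302 = 312532/70755 - 4302 = -304075478/70755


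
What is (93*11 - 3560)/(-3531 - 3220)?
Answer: 59/157 ≈ 0.37580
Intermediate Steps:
(93*11 - 3560)/(-3531 - 3220) = (1023 - 3560)/(-6751) = -2537*(-1/6751) = 59/157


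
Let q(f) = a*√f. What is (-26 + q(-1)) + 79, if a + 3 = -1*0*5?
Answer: 53 - 3*I ≈ 53.0 - 3.0*I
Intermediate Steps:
a = -3 (a = -3 - 1*0*5 = -3 + 0*5 = -3 + 0 = -3)
q(f) = -3*√f
(-26 + q(-1)) + 79 = (-26 - 3*I) + 79 = 53 - 3*I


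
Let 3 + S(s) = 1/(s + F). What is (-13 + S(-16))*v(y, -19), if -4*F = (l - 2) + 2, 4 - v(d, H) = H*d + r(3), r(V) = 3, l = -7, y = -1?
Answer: 5496/19 ≈ 289.26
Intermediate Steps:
v(d, H) = 1 - H*d (v(d, H) = 4 - (H*d + 3) = 4 - (3 + H*d) = 4 + (-3 - H*d) = 1 - H*d)
F = 7/4 (F = -((-7 - 2) + 2)/4 = -(-9 + 2)/4 = -¼*(-7) = 7/4 ≈ 1.7500)
S(s) = -3 + 1/(7/4 + s) (S(s) = -3 + 1/(s + 7/4) = -3 + 1/(7/4 + s))
(-13 + S(-16))*v(y, -19) = (-13 + (-17 - 12*(-16))/(7 + 4*(-16)))*(1 - 1*(-19)*(-1)) = (-13 + (-17 + 192)/(7 - 64))*(1 - 19) = (-13 + 175/(-57))*(-18) = (-13 - 1/57*175)*(-18) = (-13 - 175/57)*(-18) = -916/57*(-18) = 5496/19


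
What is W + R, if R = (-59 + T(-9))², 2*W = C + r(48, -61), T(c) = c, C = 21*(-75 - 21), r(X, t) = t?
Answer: 7171/2 ≈ 3585.5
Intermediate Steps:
C = -2016 (C = 21*(-96) = -2016)
W = -2077/2 (W = (-2016 - 61)/2 = (½)*(-2077) = -2077/2 ≈ -1038.5)
R = 4624 (R = (-59 - 9)² = (-68)² = 4624)
W + R = -2077/2 + 4624 = 7171/2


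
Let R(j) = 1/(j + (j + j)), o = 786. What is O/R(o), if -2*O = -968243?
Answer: 1141558497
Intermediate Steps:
O = 968243/2 (O = -1/2*(-968243) = 968243/2 ≈ 4.8412e+5)
R(j) = 1/(3*j) (R(j) = 1/(j + 2*j) = 1/(3*j))
O/R(o) = 968243/(2*(((1/3)/786))) = 968243/(2*(((1/3)*(1/786)))) = 968243/(2*(1/2358)) = (968243/2)*2358 = 1141558497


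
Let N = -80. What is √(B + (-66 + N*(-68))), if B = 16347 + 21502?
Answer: √43223 ≈ 207.90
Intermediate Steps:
B = 37849
√(B + (-66 + N*(-68))) = √(37849 + (-66 - 80*(-68))) = √(37849 + (-66 + 5440)) = √(37849 + 5374) = √43223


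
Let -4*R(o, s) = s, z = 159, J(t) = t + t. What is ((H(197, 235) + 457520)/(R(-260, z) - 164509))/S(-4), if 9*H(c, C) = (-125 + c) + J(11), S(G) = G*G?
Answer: -2058887/11847510 ≈ -0.17378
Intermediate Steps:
J(t) = 2*t
R(o, s) = -s/4
S(G) = G**2
H(c, C) = -103/9 + c/9 (H(c, C) = ((-125 + c) + 2*11)/9 = ((-125 + c) + 22)/9 = (-103 + c)/9 = -103/9 + c/9)
((H(197, 235) + 457520)/(R(-260, z) - 164509))/S(-4) = (((-103/9 + (1/9)*197) + 457520)/(-1/4*159 - 164509))/((-4)**2) = (((-103/9 + 197/9) + 457520)/(-159/4 - 164509))/16 = ((94/9 + 457520)/(-658195/4))*(1/16) = ((4117774/9)*(-4/658195))*(1/16) = -16471096/5923755*1/16 = -2058887/11847510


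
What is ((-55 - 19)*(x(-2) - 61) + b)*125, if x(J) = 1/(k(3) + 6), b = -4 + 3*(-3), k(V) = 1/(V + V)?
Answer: 561125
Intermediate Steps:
k(V) = 1/(2*V)
b = -13 (b = -4 - 9 = -13)
x(J) = 6/37 (x(J) = 1/((½)/3 + 6) = 1/((½)*(⅓) + 6) = 1/(⅙ + 6) = 1/(37/6) = 6/37)
((-55 - 19)*(x(-2) - 61) + b)*125 = ((-55 - 19)*(6/37 - 61) - 13)*125 = (-74*(-2251/37) - 13)*125 = (4502 - 13)*125 = 4489*125 = 561125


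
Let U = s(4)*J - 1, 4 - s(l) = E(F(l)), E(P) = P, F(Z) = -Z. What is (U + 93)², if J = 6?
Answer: 19600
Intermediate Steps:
s(l) = 4 + l (s(l) = 4 - (-1)*l = 4 + l)
U = 47 (U = (4 + 4)*6 - 1 = 8*6 - 1 = 48 - 1 = 47)
(U + 93)² = (47 + 93)² = 140² = 19600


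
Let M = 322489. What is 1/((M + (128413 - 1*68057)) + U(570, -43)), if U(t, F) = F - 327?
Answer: 1/382475 ≈ 2.6145e-6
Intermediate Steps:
U(t, F) = -327 + F
1/((M + (128413 - 1*68057)) + U(570, -43)) = 1/((322489 + (128413 - 1*68057)) + (-327 - 43)) = 1/((322489 + (128413 - 68057)) - 370) = 1/((322489 + 60356) - 370) = 1/(382845 - 370) = 1/382475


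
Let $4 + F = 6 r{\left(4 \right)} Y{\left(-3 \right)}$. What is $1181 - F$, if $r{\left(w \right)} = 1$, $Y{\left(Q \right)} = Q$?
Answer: $1203$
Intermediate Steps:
$F = -22$ ($F = -4 + 6 \cdot 1 \left(-3\right) = -4 + 6 \left(-3\right) = -4 - 18 = -22$)
$1181 - F = 1181 - -22 = 1181 + 22 = 1203$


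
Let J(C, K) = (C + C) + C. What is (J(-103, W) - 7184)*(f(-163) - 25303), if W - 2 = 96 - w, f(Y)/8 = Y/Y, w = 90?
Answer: 189535435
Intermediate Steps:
f(Y) = 8 (f(Y) = 8*(Y/Y) = 8*1 = 8)
W = 8 (W = 2 + (96 - 1*90) = 2 + (96 - 90) = 2 + 6 = 8)
J(C, K) = 3*C (J(C, K) = 2*C + C = 3*C)
(J(-103, W) - 7184)*(f(-163) - 25303) = (3*(-103) - 7184)*(8 - 25303) = (-309 - 7184)*(-25295) = -7493*(-25295) = 189535435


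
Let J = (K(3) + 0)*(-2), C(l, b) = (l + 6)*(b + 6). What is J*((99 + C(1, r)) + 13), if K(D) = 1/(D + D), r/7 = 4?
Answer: -350/3 ≈ -116.67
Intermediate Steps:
r = 28 (r = 7*4 = 28)
K(D) = 1/(2*D)
C(l, b) = (6 + b)*(6 + l) (C(l, b) = (6 + l)*(6 + b) = (6 + b)*(6 + l))
J = -1/3 (J = ((1/2)/3 + 0)*(-2) = ((1/2)*(1/3) + 0)*(-2) = (1/6 + 0)*(-2) = (1/6)*(-2) = -1/3 ≈ -0.33333)
J*((99 + C(1, r)) + 13) = -((99 + (36 + 6*28 + 6*1 + 28*1)) + 13)/3 = -((99 + (36 + 168 + 6 + 28)) + 13)/3 = -((99 + 238) + 13)/3 = -(337 + 13)/3 = -1/3*350 = -350/3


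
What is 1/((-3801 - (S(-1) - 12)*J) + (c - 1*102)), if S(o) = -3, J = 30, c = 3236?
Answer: -1/217 ≈ -0.0046083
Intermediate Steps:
1/((-3801 - (S(-1) - 12)*J) + (c - 1*102)) = 1/((-3801 - (-3 - 12)*30) + (3236 - 1*102)) = 1/((-3801 - (-15)*30) + (3236 - 102)) = 1/((-3801 - 1*(-450)) + 3134) = 1/((-3801 + 450) + 3134) = 1/(-3351 + 3134) = 1/(-217) = -1/217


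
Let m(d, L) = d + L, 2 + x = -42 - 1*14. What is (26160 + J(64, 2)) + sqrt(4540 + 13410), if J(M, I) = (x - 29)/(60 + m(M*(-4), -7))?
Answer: 183123/7 + 5*sqrt(718) ≈ 26294.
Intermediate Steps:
x = -58 (x = -2 + (-42 - 1*14) = -2 + (-42 - 14) = -2 - 56 = -58)
m(d, L) = L + d
J(M, I) = -87/(53 - 4*M) (J(M, I) = (-58 - 29)/(60 + (-7 + M*(-4))) = -87/(60 + (-7 - 4*M)) = -87/(53 - 4*M))
(26160 + J(64, 2)) + sqrt(4540 + 13410) = (26160 + 87/(-53 + 4*64)) + sqrt(4540 + 13410) = (26160 + 87/(-53 + 256)) + sqrt(17950) = (26160 + 87/203) + 5*sqrt(718) = (26160 + 87*(1/203)) + 5*sqrt(718) = (26160 + 3/7) + 5*sqrt(718) = 183123/7 + 5*sqrt(718)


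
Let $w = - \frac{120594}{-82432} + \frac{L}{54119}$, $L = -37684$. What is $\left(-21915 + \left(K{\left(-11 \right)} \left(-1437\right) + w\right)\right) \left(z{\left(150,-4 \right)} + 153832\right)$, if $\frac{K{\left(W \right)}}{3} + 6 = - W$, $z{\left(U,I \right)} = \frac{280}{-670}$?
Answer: $- \frac{1551786707481136359}{232062272} \approx -6.6869 \cdot 10^{9}$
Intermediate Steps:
$w = \frac{74349113}{96981248}$ ($w = - \frac{120594}{-82432} - \frac{37684}{54119} = \left(-120594\right) \left(- \frac{1}{82432}\right) - \frac{37684}{54119} = \frac{60297}{41216} - \frac{37684}{54119} = \frac{74349113}{96981248} \approx 0.76663$)
$z{\left(U,I \right)} = - \frac{28}{67}$ ($z{\left(U,I \right)} = 280 \left(- \frac{1}{670}\right) = - \frac{28}{67}$)
$K{\left(W \right)} = -18 - 3 W$ ($K{\left(W \right)} = -18 + 3 \left(- W\right) = -18 - 3 W$)
$\left(-21915 + \left(K{\left(-11 \right)} \left(-1437\right) + w\right)\right) \left(z{\left(150,-4 \right)} + 153832\right) = \left(-21915 + \left(\left(-18 - -33\right) \left(-1437\right) + \frac{74349113}{96981248}\right)\right) \left(- \frac{28}{67} + 153832\right) = \left(-21915 + \left(\left(-18 + 33\right) \left(-1437\right) + \frac{74349113}{96981248}\right)\right) \frac{10306716}{67} = \left(-21915 + \left(15 \left(-1437\right) + \frac{74349113}{96981248}\right)\right) \frac{10306716}{67} = \left(-21915 + \left(-21555 + \frac{74349113}{96981248}\right)\right) \frac{10306716}{67} = \left(-21915 - \frac{2090356451527}{96981248}\right) \frac{10306716}{67} = \left(- \frac{4215700501447}{96981248}\right) \frac{10306716}{67} = - \frac{1551786707481136359}{232062272}$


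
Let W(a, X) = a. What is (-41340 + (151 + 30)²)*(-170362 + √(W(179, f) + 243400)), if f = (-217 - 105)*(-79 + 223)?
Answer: 1461535598 - 60053*√4971 ≈ 1.4573e+9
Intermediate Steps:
f = -46368 (f = -322*144 = -46368)
(-41340 + (151 + 30)²)*(-170362 + √(W(179, f) + 243400)) = (-41340 + (151 + 30)²)*(-170362 + √(179 + 243400)) = (-41340 + 181²)*(-170362 + √243579) = (-41340 + 32761)*(-170362 + 7*√4971) = -8579*(-170362 + 7*√4971) = 1461535598 - 60053*√4971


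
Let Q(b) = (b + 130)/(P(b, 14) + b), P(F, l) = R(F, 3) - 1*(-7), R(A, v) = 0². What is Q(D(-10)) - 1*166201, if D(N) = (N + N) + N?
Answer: -3822723/23 ≈ -1.6621e+5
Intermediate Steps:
R(A, v) = 0
D(N) = 3*N (D(N) = 2*N + N = 3*N)
P(F, l) = 7 (P(F, l) = 0 - 1*(-7) = 0 + 7 = 7)
Q(b) = (130 + b)/(7 + b) (Q(b) = (b + 130)/(7 + b) = (130 + b)/(7 + b))
Q(D(-10)) - 1*166201 = (130 + 3*(-10))/(7 + 3*(-10)) - 1*166201 = (130 - 30)/(7 - 30) - 166201 = 100/(-23) - 166201 = -1/23*100 - 166201 = -100/23 - 166201 = -3822723/23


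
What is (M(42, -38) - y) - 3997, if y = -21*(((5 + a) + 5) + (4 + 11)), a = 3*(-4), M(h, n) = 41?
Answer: -3683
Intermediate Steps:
a = -12
y = -273 (y = -21*(((5 - 12) + 5) + (4 + 11)) = -21*((-7 + 5) + 15) = -21*(-2 + 15) = -21*13 = -273)
(M(42, -38) - y) - 3997 = (41 - 1*(-273)) - 3997 = (41 + 273) - 3997 = 314 - 3997 = -3683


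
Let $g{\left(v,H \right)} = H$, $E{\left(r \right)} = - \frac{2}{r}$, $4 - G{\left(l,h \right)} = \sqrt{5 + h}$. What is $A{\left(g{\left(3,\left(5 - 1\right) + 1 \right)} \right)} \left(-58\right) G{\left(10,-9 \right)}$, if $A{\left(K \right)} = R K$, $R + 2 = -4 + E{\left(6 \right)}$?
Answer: $\frac{22040}{3} - \frac{11020 i}{3} \approx 7346.7 - 3673.3 i$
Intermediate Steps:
$G{\left(l,h \right)} = 4 - \sqrt{5 + h}$
$R = - \frac{19}{3}$ ($R = -2 - \left(4 + \frac{2}{6}\right) = -2 - \frac{13}{3} = - \frac{19}{3} \approx -6.3333$)
$A{\left(K \right)} = - \frac{19 K}{3}$
$A{\left(g{\left(3,\left(5 - 1\right) + 1 \right)} \right)} \left(-58\right) G{\left(10,-9 \right)} = - \frac{19 \left(\left(5 - 1\right) + 1\right)}{3} \left(-58\right) \left(4 - \sqrt{5 - 9}\right) = - \frac{19 \left(4 + 1\right)}{3} \left(-58\right) \left(4 - \sqrt{-4}\right) = \left(- \frac{19}{3}\right) 5 \left(-58\right) \left(4 - 2 i\right) = \left(- \frac{95}{3}\right) \left(-58\right) \left(4 - 2 i\right) = \frac{5510 \left(4 - 2 i\right)}{3} = \frac{22040}{3} - \frac{11020 i}{3}$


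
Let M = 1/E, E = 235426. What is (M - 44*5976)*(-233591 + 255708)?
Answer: -1369127542080731/235426 ≈ -5.8155e+9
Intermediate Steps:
M = 1/235426 ≈ 4.2476e-6
(M - 44*5976)*(-233591 + 255708) = (1/235426 - 44*5976)*(-233591 + 255708) = (1/235426 - 262944)*22117 = -61903854143/235426*22117 = -1369127542080731/235426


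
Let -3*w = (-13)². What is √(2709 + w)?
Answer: √23874/3 ≈ 51.504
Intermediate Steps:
w = -169/3 (w = -⅓*(-13)² = -⅓*169 = -169/3 ≈ -56.333)
√(2709 + w) = √(2709 - 169/3) = √(7958/3) = √23874/3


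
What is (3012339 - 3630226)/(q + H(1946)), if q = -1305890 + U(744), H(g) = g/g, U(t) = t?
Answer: 617887/1305145 ≈ 0.47342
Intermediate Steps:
H(g) = 1
q = -1305146 (q = -1305890 + 744 = -1305146)
(3012339 - 3630226)/(q + H(1946)) = (3012339 - 3630226)/(-1305146 + 1) = -617887/(-1305145) = -617887*(-1/1305145) = 617887/1305145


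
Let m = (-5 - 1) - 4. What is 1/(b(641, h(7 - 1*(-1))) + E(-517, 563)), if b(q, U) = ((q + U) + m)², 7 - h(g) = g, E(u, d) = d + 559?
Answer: 1/398022 ≈ 2.5124e-6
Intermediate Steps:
E(u, d) = 559 + d
m = -10 (m = -6 - 4 = -10)
h(g) = 7 - g
b(q, U) = (-10 + U + q)² (b(q, U) = ((q + U) - 10)² = ((U + q) - 10)² = (-10 + U + q)²)
1/(b(641, h(7 - 1*(-1))) + E(-517, 563)) = 1/((-10 + (7 - (7 - 1*(-1))) + 641)² + (559 + 563)) = 1/((-10 + (7 - (7 + 1)) + 641)² + 1122) = 1/((-10 + (7 - 1*8) + 641)² + 1122) = 1/((-10 + (7 - 8) + 641)² + 1122) = 1/((-10 - 1 + 641)² + 1122) = 1/(630² + 1122) = 1/(396900 + 1122) = 1/398022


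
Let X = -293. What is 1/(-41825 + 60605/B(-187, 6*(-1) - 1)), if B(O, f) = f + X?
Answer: -60/2521621 ≈ -2.3794e-5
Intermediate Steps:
B(O, f) = -293 + f (B(O, f) = f - 293 = -293 + f)
1/(-41825 + 60605/B(-187, 6*(-1) - 1)) = 1/(-41825 + 60605/(-293 + (6*(-1) - 1))) = 1/(-41825 + 60605/(-293 + (-6 - 1))) = 1/(-41825 + 60605/(-293 - 7)) = 1/(-41825 + 60605/(-300)) = 1/(-41825 + 60605*(-1/300)) = 1/(-41825 - 12121/60) = 1/(-2521621/60) = -60/2521621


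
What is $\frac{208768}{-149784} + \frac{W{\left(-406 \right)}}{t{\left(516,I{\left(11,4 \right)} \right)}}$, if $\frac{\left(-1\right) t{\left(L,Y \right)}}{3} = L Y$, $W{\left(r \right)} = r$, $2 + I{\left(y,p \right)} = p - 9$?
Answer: $- \frac{6913757}{4830534} \approx -1.4313$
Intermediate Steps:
$I{\left(y,p \right)} = -11 + p$ ($I{\left(y,p \right)} = -2 + \left(p - 9\right) = -2 + \left(-9 + p\right) = -11 + p$)
$t{\left(L,Y \right)} = - 3 L Y$
$\frac{208768}{-149784} + \frac{W{\left(-406 \right)}}{t{\left(516,I{\left(11,4 \right)} \right)}} = \frac{208768}{-149784} - \frac{406}{\left(-3\right) 516 \left(-11 + 4\right)} = 208768 \left(- \frac{1}{149784}\right) - \frac{406}{\left(-3\right) 516 \left(-7\right)} = - \frac{26096}{18723} - \frac{406}{10836} = - \frac{26096}{18723} - \frac{29}{774} = - \frac{6913757}{4830534}$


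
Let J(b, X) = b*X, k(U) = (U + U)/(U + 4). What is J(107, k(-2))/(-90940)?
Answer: 107/45470 ≈ 0.0023532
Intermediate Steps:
k(U) = 2*U/(4 + U) (k(U) = (2*U)/(4 + U) = 2*U/(4 + U))
J(b, X) = X*b
J(107, k(-2))/(-90940) = ((2*(-2)/(4 - 2))*107)/(-90940) = ((2*(-2)/2)*107)*(-1/90940) = ((2*(-2)*(1/2))*107)*(-1/90940) = -2*107*(-1/90940) = -214*(-1/90940) = 107/45470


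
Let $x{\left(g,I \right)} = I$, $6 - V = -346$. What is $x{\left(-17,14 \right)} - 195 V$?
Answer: $-68626$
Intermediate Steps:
$V = 352$ ($V = 6 - -346 = 6 + 346 = 352$)
$x{\left(-17,14 \right)} - 195 V = 14 - 68640 = -68626$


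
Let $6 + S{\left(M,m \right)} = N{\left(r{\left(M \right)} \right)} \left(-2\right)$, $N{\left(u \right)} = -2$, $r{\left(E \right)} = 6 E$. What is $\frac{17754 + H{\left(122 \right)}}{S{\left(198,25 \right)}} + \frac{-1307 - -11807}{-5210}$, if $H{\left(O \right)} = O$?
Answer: $- \frac{4657748}{521} \approx -8940.0$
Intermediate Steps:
$S{\left(M,m \right)} = -2$ ($S{\left(M,m \right)} = -6 - -4 = -6 + 4 = -2$)
$\frac{17754 + H{\left(122 \right)}}{S{\left(198,25 \right)}} + \frac{-1307 - -11807}{-5210} = \frac{17754 + 122}{-2} + \frac{-1307 - -11807}{-5210} = 17876 \left(- \frac{1}{2}\right) + \left(-1307 + 11807\right) \left(- \frac{1}{5210}\right) = -8938 + 10500 \left(- \frac{1}{5210}\right) = -8938 - \frac{1050}{521} = - \frac{4657748}{521}$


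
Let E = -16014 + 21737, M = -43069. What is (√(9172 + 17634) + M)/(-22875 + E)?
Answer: 43069/17152 - √26806/17152 ≈ 2.5015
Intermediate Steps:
E = 5723
(√(9172 + 17634) + M)/(-22875 + E) = (√(9172 + 17634) - 43069)/(-22875 + 5723) = (√26806 - 43069)/(-17152) = (-43069 + √26806)*(-1/17152) = 43069/17152 - √26806/17152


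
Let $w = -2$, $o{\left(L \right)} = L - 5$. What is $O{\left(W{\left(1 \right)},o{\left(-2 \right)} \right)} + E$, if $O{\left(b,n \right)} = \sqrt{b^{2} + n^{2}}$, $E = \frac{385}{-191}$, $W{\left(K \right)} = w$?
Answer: $- \frac{385}{191} + \sqrt{53} \approx 5.2644$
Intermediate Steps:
$o{\left(L \right)} = -5 + L$
$W{\left(K \right)} = -2$
$E = - \frac{385}{191}$ ($E = 385 \left(- \frac{1}{191}\right) = - \frac{385}{191} \approx -2.0157$)
$O{\left(W{\left(1 \right)},o{\left(-2 \right)} \right)} + E = \sqrt{\left(-2\right)^{2} + \left(-5 - 2\right)^{2}} - \frac{385}{191} = \sqrt{4 + \left(-7\right)^{2}} - \frac{385}{191} = \sqrt{4 + 49} - \frac{385}{191} = \sqrt{53} - \frac{385}{191} = - \frac{385}{191} + \sqrt{53}$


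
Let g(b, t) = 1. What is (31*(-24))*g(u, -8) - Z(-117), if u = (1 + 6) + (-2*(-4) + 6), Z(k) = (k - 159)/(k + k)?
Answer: -29062/39 ≈ -745.18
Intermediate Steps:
Z(k) = (-159 + k)/(2*k) (Z(k) = (-159 + k)/((2*k)) = (-159 + k)*(1/(2*k)) = (-159 + k)/(2*k))
u = 21 (u = 7 + (8 + 6) = 7 + 14 = 21)
(31*(-24))*g(u, -8) - Z(-117) = (31*(-24))*1 - (-159 - 117)/(2*(-117)) = -744*1 - (-1)*(-276)/(2*117) = -744 - 1*46/39 = -744 - 46/39 = -29062/39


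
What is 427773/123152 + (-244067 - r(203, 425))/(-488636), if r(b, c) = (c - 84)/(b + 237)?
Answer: 597706805637/150441251680 ≈ 3.9730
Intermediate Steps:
r(b, c) = (-84 + c)/(237 + b)
427773/123152 + (-244067 - r(203, 425))/(-488636) = 427773/123152 + (-244067 - (-84 + 425)/(237 + 203))/(-488636) = 427773*(1/123152) + (-244067 - 341/440)*(-1/488636) = 427773/123152 + (-244067 - 341/440)*(-1/488636) = 427773/123152 + (-244067 - 1*31/40)*(-1/488636) = 427773/123152 + (-244067 - 31/40)*(-1/488636) = 427773/123152 - 9762711/40*(-1/488636) = 427773/123152 + 9762711/19545440 = 597706805637/150441251680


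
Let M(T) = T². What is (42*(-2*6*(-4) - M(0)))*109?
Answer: 219744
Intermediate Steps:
(42*(-2*6*(-4) - M(0)))*109 = (42*(-2*6*(-4) - 1*0²))*109 = (42*(-12*(-4) - 1*0))*109 = (42*(48 + 0))*109 = (42*48)*109 = 2016*109 = 219744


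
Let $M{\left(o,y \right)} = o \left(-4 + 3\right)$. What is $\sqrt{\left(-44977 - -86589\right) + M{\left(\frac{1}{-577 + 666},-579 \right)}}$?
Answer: $\frac{\sqrt{329608563}}{89} \approx 203.99$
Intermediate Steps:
$M{\left(o,y \right)} = - o$ ($M{\left(o,y \right)} = o \left(-1\right) = - o$)
$\sqrt{\left(-44977 - -86589\right) + M{\left(\frac{1}{-577 + 666},-579 \right)}} = \sqrt{\left(-44977 - -86589\right) - \frac{1}{-577 + 666}} = \sqrt{\left(-44977 + 86589\right) - \frac{1}{89}} = \sqrt{41612 - \frac{1}{89}} = \sqrt{\frac{3703467}{89}} = \frac{\sqrt{329608563}}{89}$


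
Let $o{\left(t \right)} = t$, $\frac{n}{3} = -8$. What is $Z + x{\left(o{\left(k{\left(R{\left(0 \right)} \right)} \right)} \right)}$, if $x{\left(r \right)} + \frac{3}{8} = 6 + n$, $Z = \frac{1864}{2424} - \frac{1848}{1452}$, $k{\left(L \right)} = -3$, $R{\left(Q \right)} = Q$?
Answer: $- \frac{503383}{26664} \approx -18.879$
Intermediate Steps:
$n = -24$ ($n = 3 \left(-8\right) = -24$)
$Z = - \frac{1679}{3333}$ ($Z = 1864 \cdot \frac{1}{2424} - \frac{14}{11} = \frac{233}{303} - \frac{14}{11} = - \frac{1679}{3333} \approx -0.50375$)
$x{\left(r \right)} = - \frac{147}{8}$ ($x{\left(r \right)} = - \frac{3}{8} + \left(6 - 24\right) = - \frac{3}{8} - 18 = - \frac{147}{8}$)
$Z + x{\left(o{\left(k{\left(R{\left(0 \right)} \right)} \right)} \right)} = - \frac{1679}{3333} - \frac{147}{8} = - \frac{503383}{26664}$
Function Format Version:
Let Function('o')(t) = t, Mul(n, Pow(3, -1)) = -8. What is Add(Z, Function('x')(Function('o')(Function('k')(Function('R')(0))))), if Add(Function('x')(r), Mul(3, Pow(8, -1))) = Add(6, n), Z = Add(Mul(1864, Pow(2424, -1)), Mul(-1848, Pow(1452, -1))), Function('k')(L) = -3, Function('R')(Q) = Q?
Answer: Rational(-503383, 26664) ≈ -18.879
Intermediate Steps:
n = -24 (n = Mul(3, -8) = -24)
Z = Rational(-1679, 3333) (Z = Add(Mul(1864, Rational(1, 2424)), Mul(-1848, Rational(1, 1452))) = Add(Rational(233, 303), Rational(-14, 11)) = Rational(-1679, 3333) ≈ -0.50375)
Function('x')(r) = Rational(-147, 8) (Function('x')(r) = Add(Rational(-3, 8), Add(6, -24)) = Add(Rational(-3, 8), -18) = Rational(-147, 8))
Add(Z, Function('x')(Function('o')(Function('k')(Function('R')(0))))) = Add(Rational(-1679, 3333), Rational(-147, 8)) = Rational(-503383, 26664)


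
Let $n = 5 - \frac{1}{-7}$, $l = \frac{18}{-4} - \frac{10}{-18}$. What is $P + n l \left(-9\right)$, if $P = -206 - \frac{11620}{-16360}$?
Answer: $- \frac{130085}{5726} \approx -22.718$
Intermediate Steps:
$l = - \frac{71}{18}$ ($l = 18 \left(- \frac{1}{4}\right) - - \frac{5}{9} = - \frac{9}{2} + \frac{5}{9} = - \frac{71}{18} \approx -3.9444$)
$P = - \frac{167927}{818}$ ($P = -206 - - \frac{581}{818} = -206 + \frac{581}{818} = - \frac{167927}{818} \approx -205.29$)
$n = \frac{36}{7}$ ($n = 5 - - \frac{1}{7} = 5 + \frac{1}{7} = \frac{36}{7} \approx 5.1429$)
$P + n l \left(-9\right) = - \frac{167927}{818} + \frac{36}{7} \left(- \frac{71}{18}\right) \left(-9\right) = - \frac{167927}{818} - - \frac{1278}{7} = - \frac{167927}{818} + \frac{1278}{7} = - \frac{130085}{5726}$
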